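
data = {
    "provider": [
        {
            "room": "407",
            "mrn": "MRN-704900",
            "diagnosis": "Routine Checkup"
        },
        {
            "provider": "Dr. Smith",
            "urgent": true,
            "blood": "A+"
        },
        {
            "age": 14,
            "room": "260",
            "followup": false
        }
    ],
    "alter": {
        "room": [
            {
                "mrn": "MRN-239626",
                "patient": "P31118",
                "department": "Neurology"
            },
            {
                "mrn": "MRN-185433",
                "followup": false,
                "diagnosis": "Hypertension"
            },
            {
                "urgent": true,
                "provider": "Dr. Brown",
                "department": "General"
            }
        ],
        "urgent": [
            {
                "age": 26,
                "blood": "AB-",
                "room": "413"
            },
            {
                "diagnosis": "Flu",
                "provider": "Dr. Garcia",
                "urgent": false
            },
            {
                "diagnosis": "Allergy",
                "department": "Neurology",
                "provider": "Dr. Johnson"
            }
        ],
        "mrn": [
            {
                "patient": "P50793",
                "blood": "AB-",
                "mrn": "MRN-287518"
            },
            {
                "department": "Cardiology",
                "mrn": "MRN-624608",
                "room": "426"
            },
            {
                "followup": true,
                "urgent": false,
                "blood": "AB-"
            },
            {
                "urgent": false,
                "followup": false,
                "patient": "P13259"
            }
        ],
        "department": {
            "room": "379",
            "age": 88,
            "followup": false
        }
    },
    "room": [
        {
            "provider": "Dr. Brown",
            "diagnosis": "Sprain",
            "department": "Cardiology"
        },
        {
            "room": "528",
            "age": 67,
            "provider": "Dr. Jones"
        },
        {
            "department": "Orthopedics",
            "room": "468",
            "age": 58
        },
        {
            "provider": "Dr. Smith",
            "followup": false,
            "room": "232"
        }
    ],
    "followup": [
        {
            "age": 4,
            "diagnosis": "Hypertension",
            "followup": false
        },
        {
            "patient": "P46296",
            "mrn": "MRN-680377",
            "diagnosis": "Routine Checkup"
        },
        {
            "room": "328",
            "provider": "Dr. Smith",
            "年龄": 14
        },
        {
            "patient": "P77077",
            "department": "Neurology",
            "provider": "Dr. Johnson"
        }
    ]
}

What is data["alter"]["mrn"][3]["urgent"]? False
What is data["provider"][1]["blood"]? "A+"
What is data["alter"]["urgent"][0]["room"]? "413"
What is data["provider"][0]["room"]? "407"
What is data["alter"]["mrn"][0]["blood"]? "AB-"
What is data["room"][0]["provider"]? "Dr. Brown"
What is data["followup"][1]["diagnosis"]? "Routine Checkup"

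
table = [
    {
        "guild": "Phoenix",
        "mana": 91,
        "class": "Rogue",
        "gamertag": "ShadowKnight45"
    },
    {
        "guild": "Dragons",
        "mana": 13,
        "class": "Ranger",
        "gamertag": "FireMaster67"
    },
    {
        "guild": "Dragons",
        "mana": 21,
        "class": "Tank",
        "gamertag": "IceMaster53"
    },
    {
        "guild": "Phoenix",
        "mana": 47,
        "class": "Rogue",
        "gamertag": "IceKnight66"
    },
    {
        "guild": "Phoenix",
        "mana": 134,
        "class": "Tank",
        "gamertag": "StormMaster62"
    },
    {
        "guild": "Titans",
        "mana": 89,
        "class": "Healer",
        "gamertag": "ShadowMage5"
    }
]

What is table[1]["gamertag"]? "FireMaster67"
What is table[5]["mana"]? 89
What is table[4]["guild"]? "Phoenix"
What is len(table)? 6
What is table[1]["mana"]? 13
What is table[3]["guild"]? "Phoenix"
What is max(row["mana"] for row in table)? 134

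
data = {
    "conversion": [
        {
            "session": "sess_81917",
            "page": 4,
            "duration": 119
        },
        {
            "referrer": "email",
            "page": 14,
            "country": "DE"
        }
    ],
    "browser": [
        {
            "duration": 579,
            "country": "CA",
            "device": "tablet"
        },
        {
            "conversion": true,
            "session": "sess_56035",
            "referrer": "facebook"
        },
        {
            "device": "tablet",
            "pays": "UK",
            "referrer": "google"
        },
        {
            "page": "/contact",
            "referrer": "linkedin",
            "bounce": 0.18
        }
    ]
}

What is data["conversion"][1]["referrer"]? "email"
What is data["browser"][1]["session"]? "sess_56035"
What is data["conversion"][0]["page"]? 4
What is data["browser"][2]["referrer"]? "google"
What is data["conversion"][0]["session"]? "sess_81917"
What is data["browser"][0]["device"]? "tablet"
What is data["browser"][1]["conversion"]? True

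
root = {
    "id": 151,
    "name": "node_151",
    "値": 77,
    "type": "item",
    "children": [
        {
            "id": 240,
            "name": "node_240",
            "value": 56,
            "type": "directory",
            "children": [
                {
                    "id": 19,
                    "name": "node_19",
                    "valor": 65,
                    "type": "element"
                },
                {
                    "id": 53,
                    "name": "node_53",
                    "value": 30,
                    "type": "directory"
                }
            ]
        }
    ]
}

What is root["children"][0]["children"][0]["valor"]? 65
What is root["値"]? 77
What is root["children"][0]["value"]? 56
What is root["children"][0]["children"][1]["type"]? "directory"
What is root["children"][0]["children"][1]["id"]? 53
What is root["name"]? "node_151"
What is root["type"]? "item"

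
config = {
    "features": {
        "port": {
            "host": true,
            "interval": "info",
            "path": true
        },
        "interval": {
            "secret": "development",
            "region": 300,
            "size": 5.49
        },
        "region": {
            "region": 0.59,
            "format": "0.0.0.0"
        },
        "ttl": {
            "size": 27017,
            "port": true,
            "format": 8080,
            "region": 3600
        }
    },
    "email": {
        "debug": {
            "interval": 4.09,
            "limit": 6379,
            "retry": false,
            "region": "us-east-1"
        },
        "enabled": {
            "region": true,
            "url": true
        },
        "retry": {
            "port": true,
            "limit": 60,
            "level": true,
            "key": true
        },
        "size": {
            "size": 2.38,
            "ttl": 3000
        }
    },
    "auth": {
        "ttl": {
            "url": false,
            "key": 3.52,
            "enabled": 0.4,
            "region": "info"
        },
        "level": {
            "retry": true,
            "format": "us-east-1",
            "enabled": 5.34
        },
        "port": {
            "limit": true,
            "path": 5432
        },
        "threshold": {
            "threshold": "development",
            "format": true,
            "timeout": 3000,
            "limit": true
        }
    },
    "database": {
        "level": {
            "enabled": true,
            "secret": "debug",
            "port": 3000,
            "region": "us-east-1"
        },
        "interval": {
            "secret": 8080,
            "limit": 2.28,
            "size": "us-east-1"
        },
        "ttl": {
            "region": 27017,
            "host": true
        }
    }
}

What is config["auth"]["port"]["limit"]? True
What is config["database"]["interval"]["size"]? "us-east-1"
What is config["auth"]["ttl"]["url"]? False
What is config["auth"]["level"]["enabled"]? 5.34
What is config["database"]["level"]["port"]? 3000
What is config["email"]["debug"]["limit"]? 6379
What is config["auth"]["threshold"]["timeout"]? 3000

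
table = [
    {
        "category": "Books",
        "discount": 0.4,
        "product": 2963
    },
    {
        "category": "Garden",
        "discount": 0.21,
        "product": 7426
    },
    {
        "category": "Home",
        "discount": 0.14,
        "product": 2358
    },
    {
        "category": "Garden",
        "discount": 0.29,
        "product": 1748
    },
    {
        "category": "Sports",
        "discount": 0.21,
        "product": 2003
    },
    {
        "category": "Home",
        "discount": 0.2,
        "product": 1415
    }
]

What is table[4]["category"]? "Sports"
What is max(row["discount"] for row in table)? 0.4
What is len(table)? 6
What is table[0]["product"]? 2963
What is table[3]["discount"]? 0.29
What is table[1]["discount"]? 0.21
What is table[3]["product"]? 1748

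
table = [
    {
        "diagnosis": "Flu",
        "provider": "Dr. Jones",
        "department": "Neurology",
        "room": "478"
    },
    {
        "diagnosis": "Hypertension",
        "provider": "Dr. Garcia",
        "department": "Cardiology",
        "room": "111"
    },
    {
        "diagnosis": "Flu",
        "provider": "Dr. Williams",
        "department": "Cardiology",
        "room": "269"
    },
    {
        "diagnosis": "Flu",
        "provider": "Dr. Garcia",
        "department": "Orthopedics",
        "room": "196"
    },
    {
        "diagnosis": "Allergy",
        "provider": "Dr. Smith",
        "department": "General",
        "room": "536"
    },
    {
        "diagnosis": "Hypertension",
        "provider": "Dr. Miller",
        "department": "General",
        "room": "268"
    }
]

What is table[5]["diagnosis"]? "Hypertension"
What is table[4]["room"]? "536"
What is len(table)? 6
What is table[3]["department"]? "Orthopedics"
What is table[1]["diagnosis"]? "Hypertension"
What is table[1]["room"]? "111"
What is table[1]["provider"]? "Dr. Garcia"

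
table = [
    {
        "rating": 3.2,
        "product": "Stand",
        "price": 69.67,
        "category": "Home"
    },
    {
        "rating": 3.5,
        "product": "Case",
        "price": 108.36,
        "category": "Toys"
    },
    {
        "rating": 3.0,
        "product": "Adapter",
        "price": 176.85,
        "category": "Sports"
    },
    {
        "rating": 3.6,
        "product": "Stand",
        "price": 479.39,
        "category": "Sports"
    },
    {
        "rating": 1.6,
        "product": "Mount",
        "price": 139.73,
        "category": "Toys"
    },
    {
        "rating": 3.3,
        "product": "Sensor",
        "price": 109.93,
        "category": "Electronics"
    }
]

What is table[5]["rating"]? 3.3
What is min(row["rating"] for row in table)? 1.6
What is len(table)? 6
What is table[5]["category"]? "Electronics"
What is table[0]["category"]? "Home"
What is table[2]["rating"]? 3.0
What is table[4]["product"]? "Mount"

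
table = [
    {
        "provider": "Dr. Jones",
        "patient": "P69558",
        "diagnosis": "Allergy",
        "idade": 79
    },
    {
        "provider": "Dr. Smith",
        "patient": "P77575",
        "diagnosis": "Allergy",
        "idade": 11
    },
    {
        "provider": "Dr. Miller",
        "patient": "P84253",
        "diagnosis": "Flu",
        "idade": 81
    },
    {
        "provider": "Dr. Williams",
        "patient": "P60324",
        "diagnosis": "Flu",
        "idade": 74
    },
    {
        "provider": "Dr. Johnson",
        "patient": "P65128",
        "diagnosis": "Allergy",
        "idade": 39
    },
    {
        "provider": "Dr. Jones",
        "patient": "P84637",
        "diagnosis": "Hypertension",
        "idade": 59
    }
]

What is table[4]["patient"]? "P65128"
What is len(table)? 6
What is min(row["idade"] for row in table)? 11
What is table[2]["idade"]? 81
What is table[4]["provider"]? "Dr. Johnson"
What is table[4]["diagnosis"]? "Allergy"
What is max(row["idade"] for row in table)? 81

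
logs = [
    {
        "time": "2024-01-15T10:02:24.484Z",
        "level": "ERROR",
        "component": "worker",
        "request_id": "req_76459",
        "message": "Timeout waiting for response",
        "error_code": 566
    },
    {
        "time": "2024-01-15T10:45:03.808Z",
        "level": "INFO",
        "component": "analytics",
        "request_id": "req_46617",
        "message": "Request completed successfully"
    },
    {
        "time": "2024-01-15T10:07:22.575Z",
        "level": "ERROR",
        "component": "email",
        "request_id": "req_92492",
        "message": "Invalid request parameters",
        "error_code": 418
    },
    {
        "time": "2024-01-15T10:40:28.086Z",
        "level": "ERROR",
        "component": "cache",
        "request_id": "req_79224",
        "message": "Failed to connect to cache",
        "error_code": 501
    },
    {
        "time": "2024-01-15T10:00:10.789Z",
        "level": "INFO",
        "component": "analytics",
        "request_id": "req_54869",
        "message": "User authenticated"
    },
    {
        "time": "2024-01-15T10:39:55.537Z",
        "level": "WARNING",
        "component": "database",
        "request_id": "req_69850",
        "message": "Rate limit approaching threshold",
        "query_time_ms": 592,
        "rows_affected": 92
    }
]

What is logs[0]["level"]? "ERROR"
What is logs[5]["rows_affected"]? 92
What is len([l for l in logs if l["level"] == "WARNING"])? 1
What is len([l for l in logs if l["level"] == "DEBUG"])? 0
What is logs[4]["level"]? "INFO"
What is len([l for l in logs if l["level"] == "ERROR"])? 3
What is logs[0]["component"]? "worker"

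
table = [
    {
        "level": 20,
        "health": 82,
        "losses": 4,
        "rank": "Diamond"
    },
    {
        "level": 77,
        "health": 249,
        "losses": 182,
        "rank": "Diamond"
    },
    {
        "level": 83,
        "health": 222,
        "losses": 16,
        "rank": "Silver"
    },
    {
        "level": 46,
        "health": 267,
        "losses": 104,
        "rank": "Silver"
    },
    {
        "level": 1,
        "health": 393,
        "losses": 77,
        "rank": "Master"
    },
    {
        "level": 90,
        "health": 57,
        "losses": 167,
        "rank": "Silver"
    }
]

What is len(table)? 6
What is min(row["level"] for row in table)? 1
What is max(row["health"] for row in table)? 393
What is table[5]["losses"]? 167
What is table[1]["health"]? 249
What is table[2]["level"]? 83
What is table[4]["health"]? 393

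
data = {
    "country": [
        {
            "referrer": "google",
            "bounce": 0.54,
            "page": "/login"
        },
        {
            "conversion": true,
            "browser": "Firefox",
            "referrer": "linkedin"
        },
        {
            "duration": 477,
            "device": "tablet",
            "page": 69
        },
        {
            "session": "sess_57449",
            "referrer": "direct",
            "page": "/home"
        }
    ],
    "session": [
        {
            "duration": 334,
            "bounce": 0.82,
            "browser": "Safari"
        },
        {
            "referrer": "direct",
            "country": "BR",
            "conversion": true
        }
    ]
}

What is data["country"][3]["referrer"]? "direct"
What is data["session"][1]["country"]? "BR"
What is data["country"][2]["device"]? "tablet"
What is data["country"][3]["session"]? "sess_57449"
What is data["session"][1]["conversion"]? True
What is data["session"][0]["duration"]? 334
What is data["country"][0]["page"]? "/login"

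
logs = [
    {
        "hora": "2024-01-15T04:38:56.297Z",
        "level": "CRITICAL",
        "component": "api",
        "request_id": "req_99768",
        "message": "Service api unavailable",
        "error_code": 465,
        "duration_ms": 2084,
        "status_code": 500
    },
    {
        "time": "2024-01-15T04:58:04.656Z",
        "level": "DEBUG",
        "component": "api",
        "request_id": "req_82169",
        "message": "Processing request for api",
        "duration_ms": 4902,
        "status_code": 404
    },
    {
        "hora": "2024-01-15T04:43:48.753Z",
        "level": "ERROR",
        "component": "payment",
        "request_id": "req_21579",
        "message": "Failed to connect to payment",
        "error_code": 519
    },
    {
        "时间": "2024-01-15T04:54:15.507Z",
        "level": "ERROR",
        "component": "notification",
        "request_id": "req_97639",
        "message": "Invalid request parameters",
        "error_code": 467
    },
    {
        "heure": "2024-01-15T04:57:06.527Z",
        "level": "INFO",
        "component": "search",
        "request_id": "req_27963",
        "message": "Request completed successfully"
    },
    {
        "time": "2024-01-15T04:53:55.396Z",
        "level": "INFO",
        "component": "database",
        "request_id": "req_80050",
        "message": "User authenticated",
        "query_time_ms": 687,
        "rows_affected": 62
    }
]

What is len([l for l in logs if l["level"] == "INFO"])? 2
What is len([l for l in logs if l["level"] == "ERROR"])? 2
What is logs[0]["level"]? "CRITICAL"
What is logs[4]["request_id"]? "req_27963"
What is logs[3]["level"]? "ERROR"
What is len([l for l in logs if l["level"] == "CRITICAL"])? 1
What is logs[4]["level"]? "INFO"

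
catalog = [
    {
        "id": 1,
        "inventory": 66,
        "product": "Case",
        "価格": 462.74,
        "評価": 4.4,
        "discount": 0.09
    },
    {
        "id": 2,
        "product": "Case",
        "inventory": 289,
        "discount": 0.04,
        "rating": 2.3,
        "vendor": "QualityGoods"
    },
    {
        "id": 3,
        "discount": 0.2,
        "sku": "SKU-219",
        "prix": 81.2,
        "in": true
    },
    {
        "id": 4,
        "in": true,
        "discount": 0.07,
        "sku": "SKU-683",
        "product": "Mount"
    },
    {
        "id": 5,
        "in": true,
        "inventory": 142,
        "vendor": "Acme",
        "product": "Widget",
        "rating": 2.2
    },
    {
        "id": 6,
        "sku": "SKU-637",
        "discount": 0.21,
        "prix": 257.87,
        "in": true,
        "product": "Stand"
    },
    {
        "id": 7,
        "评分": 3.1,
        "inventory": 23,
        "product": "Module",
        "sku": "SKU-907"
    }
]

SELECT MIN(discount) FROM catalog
0.04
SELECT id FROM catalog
[1, 2, 3, 4, 5, 6, 7]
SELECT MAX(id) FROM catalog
7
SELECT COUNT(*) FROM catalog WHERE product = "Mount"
1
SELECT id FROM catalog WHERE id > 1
[2, 3, 4, 5, 6, 7]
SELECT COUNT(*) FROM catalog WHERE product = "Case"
2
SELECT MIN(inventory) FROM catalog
23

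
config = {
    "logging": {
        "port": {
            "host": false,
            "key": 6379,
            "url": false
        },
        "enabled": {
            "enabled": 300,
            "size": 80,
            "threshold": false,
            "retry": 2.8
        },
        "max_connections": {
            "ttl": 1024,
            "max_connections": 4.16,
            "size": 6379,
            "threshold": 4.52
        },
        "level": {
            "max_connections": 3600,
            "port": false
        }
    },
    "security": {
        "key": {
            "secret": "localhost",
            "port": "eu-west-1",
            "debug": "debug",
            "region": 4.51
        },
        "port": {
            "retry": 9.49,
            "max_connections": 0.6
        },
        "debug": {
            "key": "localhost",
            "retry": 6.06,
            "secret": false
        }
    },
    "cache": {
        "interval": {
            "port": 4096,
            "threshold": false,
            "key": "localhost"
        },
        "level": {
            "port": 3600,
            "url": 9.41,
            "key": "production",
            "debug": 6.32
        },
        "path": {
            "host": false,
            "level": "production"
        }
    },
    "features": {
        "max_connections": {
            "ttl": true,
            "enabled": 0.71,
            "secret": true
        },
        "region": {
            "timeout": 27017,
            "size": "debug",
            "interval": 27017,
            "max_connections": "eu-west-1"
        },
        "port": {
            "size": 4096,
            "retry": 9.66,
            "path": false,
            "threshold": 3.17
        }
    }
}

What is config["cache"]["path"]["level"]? "production"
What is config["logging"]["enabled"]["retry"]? 2.8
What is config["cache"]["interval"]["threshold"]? False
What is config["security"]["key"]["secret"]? "localhost"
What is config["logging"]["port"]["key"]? 6379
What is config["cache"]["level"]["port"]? 3600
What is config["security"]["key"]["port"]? "eu-west-1"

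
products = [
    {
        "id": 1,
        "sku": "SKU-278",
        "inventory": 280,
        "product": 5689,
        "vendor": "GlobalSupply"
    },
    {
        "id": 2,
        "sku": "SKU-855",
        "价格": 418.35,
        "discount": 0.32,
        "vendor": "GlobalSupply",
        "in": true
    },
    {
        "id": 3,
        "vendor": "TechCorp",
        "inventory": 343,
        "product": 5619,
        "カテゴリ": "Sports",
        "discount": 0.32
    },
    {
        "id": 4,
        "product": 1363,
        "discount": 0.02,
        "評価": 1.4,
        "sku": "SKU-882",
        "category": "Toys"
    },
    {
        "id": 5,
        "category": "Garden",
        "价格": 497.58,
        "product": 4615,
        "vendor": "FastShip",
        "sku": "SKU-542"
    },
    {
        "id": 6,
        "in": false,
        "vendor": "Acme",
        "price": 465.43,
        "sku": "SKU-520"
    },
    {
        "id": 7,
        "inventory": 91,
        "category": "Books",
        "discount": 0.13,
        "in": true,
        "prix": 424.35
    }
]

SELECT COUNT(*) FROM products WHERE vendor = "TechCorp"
1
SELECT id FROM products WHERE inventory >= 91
[1, 3, 7]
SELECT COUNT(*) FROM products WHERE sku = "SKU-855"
1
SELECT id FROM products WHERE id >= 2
[2, 3, 4, 5, 6, 7]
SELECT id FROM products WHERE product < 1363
[]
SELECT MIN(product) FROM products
1363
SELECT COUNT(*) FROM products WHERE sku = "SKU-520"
1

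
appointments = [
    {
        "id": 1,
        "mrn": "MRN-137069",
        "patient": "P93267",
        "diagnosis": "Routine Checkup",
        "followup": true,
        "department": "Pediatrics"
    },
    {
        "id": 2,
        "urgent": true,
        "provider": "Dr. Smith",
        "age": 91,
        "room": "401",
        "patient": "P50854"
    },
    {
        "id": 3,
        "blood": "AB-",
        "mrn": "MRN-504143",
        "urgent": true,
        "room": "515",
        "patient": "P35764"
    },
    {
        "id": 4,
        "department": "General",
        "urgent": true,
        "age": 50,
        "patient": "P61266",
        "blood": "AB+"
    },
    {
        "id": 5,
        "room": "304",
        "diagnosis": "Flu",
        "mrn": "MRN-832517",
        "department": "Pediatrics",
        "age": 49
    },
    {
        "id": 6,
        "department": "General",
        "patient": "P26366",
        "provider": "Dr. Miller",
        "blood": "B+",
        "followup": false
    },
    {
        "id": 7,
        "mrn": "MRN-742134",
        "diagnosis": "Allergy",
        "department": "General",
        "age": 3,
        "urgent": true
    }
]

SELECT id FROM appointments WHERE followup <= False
[6]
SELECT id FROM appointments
[1, 2, 3, 4, 5, 6, 7]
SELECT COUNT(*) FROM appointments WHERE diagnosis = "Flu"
1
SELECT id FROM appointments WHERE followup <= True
[1, 6]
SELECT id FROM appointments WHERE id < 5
[1, 2, 3, 4]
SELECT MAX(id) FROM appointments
7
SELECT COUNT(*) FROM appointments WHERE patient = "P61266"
1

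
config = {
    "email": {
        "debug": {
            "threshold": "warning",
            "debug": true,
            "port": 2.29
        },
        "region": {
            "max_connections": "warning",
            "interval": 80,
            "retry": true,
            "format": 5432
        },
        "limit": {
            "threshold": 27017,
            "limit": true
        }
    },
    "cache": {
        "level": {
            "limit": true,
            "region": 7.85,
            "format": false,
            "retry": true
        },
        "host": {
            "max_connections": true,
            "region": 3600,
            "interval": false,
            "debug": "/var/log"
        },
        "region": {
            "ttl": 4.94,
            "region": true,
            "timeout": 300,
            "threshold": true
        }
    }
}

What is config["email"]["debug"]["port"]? 2.29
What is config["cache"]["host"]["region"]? 3600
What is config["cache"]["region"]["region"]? True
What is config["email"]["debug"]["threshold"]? "warning"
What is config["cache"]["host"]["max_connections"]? True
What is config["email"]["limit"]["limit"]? True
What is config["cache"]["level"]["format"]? False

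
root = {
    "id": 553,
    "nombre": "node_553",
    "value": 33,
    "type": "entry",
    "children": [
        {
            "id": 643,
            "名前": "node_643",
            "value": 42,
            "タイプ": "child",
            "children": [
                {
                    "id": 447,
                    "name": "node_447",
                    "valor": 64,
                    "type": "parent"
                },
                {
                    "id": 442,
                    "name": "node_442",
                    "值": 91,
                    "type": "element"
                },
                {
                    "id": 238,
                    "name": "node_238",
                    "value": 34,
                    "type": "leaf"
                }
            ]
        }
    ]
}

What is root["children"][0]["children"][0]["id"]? 447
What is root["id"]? 553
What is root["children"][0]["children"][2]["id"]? 238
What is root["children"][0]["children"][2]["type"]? "leaf"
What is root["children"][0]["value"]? 42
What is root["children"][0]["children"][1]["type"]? "element"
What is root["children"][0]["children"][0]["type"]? "parent"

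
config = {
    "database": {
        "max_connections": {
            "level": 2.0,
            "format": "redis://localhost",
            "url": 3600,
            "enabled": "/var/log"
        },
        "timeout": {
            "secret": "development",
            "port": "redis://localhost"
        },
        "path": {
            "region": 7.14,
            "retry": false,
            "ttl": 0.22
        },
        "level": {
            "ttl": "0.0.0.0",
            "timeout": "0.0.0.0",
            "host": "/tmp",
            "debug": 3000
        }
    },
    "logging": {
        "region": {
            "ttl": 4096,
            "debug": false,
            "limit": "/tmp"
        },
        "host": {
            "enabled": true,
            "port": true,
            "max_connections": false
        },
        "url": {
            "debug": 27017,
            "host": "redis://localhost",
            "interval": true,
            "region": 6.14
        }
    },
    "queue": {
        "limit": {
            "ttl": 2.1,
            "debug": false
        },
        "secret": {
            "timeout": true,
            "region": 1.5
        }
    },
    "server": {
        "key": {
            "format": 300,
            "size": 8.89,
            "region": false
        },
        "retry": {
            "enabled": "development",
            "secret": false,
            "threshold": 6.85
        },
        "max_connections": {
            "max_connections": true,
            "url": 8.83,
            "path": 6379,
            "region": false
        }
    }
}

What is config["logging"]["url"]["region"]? 6.14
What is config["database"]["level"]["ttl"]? "0.0.0.0"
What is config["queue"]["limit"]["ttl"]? 2.1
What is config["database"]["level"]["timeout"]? "0.0.0.0"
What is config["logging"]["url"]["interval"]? True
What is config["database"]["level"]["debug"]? 3000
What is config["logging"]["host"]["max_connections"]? False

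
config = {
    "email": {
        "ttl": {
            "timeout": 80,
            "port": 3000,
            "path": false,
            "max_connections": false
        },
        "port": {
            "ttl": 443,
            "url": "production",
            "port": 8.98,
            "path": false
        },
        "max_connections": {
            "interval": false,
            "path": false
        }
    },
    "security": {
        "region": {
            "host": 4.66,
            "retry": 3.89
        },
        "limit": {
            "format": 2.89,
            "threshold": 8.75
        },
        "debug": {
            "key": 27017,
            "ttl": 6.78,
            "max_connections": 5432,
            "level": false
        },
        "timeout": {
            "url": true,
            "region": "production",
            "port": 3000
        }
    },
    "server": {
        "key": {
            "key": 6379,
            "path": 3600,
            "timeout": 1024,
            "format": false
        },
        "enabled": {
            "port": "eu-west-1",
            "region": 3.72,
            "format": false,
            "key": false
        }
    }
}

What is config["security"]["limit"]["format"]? 2.89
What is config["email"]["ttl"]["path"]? False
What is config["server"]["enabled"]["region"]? 3.72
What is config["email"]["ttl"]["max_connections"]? False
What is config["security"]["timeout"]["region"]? "production"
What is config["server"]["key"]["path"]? 3600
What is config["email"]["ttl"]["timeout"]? 80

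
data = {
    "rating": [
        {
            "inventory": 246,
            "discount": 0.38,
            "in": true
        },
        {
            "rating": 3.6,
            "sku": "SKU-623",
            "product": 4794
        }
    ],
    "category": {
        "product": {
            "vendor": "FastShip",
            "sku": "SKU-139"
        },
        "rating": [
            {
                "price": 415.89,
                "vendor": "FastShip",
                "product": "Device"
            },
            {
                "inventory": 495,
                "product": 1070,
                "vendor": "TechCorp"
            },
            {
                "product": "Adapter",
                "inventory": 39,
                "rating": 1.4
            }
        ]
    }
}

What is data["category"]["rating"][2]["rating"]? 1.4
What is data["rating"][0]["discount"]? 0.38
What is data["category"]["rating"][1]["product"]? 1070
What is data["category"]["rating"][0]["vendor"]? "FastShip"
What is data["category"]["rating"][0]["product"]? "Device"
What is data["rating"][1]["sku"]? "SKU-623"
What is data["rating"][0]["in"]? True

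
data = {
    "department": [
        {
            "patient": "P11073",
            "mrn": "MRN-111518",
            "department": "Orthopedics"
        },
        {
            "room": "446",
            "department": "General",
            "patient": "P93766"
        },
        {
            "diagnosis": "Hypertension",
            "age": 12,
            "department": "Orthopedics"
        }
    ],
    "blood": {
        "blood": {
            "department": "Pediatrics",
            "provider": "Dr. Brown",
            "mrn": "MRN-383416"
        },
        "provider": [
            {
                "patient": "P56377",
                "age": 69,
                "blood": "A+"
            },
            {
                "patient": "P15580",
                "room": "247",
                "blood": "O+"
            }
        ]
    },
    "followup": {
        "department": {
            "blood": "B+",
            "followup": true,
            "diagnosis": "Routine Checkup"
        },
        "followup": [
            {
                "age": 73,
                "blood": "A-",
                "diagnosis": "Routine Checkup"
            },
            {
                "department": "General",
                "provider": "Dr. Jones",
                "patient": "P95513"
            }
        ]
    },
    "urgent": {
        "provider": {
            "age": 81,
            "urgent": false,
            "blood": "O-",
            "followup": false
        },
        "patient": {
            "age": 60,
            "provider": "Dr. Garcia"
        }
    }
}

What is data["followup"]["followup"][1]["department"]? "General"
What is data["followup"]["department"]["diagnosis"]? "Routine Checkup"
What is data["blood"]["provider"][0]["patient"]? "P56377"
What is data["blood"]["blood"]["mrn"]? "MRN-383416"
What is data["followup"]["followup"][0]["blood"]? "A-"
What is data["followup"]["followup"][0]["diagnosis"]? "Routine Checkup"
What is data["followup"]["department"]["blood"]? "B+"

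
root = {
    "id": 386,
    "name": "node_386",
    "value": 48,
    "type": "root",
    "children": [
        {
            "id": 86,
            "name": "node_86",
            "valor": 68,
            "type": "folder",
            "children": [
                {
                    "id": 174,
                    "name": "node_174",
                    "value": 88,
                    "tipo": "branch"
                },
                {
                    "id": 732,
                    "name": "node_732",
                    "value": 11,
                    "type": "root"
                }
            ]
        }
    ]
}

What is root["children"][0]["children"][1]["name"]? "node_732"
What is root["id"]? 386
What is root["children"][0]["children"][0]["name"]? "node_174"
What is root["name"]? "node_386"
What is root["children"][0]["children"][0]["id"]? 174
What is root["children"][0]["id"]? 86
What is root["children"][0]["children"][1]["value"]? 11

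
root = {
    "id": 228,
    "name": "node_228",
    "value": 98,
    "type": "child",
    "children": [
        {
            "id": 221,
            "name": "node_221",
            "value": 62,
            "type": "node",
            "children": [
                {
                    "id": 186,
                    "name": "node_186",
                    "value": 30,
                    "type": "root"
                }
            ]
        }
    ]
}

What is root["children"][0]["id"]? 221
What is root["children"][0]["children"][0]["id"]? 186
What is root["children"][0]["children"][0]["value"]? 30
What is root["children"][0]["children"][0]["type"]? "root"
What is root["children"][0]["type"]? "node"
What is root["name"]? "node_228"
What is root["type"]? "child"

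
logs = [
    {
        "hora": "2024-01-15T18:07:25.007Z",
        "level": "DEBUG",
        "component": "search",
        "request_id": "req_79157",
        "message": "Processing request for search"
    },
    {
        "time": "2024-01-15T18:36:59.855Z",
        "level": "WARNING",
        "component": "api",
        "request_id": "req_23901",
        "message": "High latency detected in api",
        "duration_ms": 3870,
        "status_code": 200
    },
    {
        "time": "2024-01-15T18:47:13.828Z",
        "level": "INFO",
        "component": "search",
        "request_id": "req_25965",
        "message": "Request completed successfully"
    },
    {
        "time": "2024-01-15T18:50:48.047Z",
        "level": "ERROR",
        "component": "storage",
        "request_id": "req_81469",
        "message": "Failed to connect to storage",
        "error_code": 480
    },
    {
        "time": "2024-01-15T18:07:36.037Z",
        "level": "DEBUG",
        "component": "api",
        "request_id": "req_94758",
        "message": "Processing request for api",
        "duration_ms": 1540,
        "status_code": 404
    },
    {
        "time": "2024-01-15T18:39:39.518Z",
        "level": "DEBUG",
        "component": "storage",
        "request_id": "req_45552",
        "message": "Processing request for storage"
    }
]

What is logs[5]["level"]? "DEBUG"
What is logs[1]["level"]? "WARNING"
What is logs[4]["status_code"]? 404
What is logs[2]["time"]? "2024-01-15T18:47:13.828Z"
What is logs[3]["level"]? "ERROR"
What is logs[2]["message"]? "Request completed successfully"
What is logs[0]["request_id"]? "req_79157"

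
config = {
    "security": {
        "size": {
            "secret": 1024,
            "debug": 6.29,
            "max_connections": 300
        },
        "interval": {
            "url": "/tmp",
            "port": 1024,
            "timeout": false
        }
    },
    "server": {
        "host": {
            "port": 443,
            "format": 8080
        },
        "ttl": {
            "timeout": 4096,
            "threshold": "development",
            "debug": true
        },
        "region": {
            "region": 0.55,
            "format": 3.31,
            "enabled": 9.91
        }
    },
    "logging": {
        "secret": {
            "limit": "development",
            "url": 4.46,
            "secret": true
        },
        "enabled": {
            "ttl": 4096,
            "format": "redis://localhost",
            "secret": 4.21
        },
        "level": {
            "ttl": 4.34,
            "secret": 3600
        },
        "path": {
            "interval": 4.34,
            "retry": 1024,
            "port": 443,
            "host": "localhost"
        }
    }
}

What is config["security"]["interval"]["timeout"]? False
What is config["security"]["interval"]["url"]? "/tmp"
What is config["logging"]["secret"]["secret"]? True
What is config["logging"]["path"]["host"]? "localhost"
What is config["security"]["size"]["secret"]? 1024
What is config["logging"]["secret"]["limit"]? "development"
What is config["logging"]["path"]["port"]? 443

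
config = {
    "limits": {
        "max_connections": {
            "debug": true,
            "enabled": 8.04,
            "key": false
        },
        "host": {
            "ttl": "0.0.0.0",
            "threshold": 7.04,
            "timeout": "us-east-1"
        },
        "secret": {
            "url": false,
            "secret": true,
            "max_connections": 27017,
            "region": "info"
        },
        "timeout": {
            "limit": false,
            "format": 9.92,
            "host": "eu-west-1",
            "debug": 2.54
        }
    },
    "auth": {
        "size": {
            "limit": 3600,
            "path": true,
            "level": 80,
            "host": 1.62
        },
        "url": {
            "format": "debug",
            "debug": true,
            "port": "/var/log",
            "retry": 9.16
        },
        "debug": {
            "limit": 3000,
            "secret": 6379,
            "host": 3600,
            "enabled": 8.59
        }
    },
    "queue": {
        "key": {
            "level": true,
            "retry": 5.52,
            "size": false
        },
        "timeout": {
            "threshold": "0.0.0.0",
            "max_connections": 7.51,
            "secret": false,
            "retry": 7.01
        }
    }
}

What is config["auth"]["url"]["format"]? "debug"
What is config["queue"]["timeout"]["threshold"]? "0.0.0.0"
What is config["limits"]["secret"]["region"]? "info"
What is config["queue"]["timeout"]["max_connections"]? 7.51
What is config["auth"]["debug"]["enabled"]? 8.59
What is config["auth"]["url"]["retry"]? 9.16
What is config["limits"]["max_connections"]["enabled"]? 8.04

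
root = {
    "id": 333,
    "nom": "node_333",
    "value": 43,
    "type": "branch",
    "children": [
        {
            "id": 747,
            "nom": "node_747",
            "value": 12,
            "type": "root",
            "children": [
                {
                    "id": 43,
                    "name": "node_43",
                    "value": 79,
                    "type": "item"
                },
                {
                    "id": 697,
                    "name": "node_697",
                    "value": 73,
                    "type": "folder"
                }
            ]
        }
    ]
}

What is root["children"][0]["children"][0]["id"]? 43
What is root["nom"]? "node_333"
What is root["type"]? "branch"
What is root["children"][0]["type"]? "root"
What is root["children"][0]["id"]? 747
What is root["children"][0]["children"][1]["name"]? "node_697"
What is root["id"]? 333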